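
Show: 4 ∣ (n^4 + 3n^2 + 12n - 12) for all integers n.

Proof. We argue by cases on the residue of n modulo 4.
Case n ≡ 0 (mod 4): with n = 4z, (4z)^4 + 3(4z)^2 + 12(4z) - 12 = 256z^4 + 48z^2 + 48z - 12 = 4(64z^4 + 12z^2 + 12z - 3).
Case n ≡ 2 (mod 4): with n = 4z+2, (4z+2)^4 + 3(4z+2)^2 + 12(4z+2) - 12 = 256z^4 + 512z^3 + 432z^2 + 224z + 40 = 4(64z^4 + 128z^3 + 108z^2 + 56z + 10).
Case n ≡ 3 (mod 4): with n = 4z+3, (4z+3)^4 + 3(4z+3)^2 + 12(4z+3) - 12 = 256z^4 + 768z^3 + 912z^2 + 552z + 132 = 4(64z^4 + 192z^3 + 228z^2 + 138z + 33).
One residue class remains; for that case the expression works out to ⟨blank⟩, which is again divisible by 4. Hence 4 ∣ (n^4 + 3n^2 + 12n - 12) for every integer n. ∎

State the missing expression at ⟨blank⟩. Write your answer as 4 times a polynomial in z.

4(64z^4 + 64z^3 + 36z^2 + 22z + 1)

The residues treated are {0, 2, 3}, so the missing case is n ≡ 1 (mod 4); write n = 4z+1.
Then (4z+1)^4 + 3(4z+1)^2 + 12(4z+1) - 12 = 256z^4 + 256z^3 + 144z^2 + 88z + 4 = 4(64z^4 + 64z^3 + 36z^2 + 22z + 1).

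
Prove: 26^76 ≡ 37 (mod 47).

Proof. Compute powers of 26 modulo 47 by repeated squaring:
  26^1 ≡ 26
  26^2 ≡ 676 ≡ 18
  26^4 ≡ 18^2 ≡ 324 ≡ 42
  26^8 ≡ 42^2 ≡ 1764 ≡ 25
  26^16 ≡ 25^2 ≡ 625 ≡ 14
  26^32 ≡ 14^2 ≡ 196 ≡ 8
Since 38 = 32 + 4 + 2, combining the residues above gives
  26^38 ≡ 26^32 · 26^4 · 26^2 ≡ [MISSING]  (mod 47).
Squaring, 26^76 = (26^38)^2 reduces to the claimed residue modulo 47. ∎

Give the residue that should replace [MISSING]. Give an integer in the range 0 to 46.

32

26^32 · 26^4 · 26^2 ≡ 8 · 42 · 18 = 6048.
6048 mod 47 = 32, so 26^38 ≡ 32 (mod 47).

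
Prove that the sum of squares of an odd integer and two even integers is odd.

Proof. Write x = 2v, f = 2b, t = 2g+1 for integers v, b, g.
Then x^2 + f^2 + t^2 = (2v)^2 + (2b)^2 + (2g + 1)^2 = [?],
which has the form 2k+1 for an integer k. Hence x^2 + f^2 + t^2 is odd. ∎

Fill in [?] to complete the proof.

2(2b^2 + 2g^2 + 2g + 2v^2) + 1

(2v)^2 + (2b)^2 + (2g + 1)^2 = 4b^2 + 4g^2 + 4g + 4v^2 + 1
= 2(2b^2 + 2g^2 + 2g + 2v^2) + 1.
Since 2b^2 + 2g^2 + 2g + 2v^2 is an integer, the sum of squares is of the form 2k+1 for an integer k.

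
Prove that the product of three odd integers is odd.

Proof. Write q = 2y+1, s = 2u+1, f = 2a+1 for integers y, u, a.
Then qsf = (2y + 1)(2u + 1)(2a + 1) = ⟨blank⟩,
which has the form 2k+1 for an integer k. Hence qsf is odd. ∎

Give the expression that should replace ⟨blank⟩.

2(4auy + 2au + 2ay + a + 2uy + u + y) + 1

Expanding: (2y + 1)(2u + 1)(2a + 1) = 8auy + 4au + 4ay + 2a + 4uy + 2u + 2y + 1.
Every term except the constant is even, so this is 2(4auy + 2au + 2ay + a + 2uy + u + y) + 1,
and 4auy + 2au + 2ay + a + 2uy + u + y ∈ ℤ gives the required form.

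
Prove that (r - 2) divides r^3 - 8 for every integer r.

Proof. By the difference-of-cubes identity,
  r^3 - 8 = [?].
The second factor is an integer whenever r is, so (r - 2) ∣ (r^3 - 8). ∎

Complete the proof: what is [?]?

Polynomial division of r^3 - 8 by r - 2 leaves remainder 0 and quotient r^2 + 2r + 4.
Hence r^3 - 8 = (r - 2)(r^2 + 2r + 4).

(r - 2)(r^2 + 2r + 4)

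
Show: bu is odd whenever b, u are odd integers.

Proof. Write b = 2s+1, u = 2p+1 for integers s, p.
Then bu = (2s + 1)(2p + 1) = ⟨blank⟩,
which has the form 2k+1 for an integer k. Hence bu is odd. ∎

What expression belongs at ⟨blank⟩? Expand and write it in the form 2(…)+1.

2(2ps + p + s) + 1

Expanding: (2s + 1)(2p + 1) = 4ps + 2p + 2s + 1.
Every term except the constant is even, so this is 2(2ps + p + s) + 1,
and 2ps + p + s ∈ ℤ gives the required form.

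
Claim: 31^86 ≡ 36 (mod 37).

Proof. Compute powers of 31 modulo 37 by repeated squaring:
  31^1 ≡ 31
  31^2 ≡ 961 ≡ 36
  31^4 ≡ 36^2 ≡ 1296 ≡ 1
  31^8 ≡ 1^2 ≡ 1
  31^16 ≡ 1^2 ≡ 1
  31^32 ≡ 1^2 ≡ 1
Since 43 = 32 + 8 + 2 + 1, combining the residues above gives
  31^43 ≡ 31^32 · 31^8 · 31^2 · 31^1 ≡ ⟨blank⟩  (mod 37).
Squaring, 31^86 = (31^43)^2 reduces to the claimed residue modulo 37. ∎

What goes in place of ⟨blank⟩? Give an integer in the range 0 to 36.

31^32 · 31^8 · 31^2 · 31^1 ≡ 1 · 1 · 36 · 31 = 1116.
1116 mod 37 = 6, so 31^43 ≡ 6 (mod 37).

6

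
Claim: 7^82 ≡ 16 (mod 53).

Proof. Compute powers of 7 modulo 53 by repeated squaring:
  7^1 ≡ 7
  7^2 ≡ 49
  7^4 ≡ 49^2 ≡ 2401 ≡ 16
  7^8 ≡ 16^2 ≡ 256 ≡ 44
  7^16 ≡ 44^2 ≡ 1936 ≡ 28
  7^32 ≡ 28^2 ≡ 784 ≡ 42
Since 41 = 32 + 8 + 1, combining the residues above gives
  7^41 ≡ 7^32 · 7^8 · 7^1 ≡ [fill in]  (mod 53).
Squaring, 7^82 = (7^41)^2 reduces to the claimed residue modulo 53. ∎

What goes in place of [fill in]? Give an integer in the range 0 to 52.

7^32 · 7^8 · 7^1 ≡ 42 · 44 · 7 = 12936.
12936 mod 53 = 4, so 7^41 ≡ 4 (mod 53).

4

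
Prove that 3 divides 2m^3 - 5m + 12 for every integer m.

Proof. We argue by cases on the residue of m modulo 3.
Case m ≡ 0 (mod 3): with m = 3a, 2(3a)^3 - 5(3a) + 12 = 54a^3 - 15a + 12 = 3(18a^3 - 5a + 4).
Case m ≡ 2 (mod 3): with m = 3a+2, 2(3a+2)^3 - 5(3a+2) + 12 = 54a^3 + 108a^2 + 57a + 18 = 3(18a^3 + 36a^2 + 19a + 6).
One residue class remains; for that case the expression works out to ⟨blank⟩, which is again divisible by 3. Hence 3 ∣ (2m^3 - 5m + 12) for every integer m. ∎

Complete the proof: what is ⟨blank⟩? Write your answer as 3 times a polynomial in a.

3(18a^3 + 18a^2 + a + 3)

Only m ≡ 1 (mod 3) is unaccounted for. Put m = 3a+1:
2(3a+1)^3 - 5(3a+1) + 12 expands to 54a^3 + 54a^2 + 3a + 9,
and factoring out 3 leaves 3(18a^3 + 18a^2 + a + 3).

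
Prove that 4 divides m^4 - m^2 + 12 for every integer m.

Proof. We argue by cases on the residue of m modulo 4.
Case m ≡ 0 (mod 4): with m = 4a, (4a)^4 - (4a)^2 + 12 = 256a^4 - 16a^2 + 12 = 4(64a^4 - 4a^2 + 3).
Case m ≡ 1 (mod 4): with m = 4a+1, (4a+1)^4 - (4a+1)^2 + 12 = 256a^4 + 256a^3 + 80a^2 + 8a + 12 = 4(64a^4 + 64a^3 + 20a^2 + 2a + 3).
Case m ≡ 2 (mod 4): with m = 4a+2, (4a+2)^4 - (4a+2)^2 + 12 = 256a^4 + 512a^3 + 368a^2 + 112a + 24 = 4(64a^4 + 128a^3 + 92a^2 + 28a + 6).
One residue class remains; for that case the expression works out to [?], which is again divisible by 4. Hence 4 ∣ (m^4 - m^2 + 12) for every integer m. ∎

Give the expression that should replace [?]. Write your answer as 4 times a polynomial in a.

4(64a^4 + 192a^3 + 212a^2 + 102a + 21)

Only m ≡ 3 (mod 4) is unaccounted for. Put m = 4a+3:
(4a+3)^4 - (4a+3)^2 + 12 expands to 256a^4 + 768a^3 + 848a^2 + 408a + 84,
and factoring out 4 leaves 4(64a^4 + 192a^3 + 212a^2 + 102a + 21).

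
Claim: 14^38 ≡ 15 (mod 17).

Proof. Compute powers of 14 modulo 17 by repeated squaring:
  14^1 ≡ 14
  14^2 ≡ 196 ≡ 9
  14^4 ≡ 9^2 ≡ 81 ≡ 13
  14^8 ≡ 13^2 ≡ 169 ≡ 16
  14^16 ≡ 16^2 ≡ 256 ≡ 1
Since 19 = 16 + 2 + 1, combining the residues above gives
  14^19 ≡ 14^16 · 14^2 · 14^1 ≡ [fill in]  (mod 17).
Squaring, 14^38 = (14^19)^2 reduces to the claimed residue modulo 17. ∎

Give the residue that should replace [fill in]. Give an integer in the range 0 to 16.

7

14^16 · 14^2 · 14^1 ≡ 1 · 9 · 14 = 126.
126 mod 17 = 7, so 14^19 ≡ 7 (mod 17).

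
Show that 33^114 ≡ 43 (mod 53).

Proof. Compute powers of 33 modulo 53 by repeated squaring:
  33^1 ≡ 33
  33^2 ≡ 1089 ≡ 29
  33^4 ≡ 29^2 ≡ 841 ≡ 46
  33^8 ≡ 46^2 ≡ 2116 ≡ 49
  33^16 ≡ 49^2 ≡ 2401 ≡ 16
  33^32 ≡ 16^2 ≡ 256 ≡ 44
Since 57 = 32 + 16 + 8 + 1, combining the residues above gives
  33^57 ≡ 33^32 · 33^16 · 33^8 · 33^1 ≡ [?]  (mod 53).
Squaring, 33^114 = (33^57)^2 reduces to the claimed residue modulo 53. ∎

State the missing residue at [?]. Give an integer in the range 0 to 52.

34

33^32 · 33^16 · 33^8 · 33^1 ≡ 44 · 16 · 49 · 33 = 1138368.
1138368 mod 53 = 34, so 33^57 ≡ 34 (mod 53).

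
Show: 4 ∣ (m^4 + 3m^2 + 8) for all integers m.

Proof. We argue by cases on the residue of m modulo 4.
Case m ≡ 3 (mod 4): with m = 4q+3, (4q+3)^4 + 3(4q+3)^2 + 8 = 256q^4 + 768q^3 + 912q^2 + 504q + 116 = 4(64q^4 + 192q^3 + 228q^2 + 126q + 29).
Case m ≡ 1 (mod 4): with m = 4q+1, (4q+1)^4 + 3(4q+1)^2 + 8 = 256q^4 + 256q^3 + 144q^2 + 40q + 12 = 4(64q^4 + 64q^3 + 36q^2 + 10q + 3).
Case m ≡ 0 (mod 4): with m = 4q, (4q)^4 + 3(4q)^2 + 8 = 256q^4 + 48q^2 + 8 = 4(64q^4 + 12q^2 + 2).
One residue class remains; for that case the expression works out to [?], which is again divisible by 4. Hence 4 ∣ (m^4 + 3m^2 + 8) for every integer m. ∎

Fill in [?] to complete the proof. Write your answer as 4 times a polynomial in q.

4(64q^4 + 128q^3 + 108q^2 + 44q + 9)

Only m ≡ 2 (mod 4) is unaccounted for. Put m = 4q+2:
(4q+2)^4 + 3(4q+2)^2 + 8 expands to 256q^4 + 512q^3 + 432q^2 + 176q + 36,
and factoring out 4 leaves 4(64q^4 + 128q^3 + 108q^2 + 44q + 9).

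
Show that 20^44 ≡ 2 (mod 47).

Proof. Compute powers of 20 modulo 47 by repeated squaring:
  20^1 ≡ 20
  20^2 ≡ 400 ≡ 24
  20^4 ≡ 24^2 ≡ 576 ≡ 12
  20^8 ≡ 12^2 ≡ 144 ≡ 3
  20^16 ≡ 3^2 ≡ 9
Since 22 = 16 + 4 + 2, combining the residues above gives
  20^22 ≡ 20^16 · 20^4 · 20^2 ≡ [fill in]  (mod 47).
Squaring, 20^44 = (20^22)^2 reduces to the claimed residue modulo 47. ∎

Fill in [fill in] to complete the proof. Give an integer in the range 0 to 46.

20^16 · 20^4 · 20^2 ≡ 9 · 12 · 24 = 2592.
2592 mod 47 = 7, so 20^22 ≡ 7 (mod 47).

7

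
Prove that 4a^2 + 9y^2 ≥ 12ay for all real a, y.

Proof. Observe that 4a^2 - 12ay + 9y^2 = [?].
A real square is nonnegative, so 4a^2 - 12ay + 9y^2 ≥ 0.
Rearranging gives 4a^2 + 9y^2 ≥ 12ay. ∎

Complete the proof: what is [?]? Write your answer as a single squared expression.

(2a - 3y)^2

4a^2 - 12ay + 9y^2 is a perfect-square trinomial: the outer terms are (2a)^2 and (3y)^2, and the cross term is -2·2a·3y.
So 4a^2 - 12ay + 9y^2 = (2a - 3y)^2 ≥ 0.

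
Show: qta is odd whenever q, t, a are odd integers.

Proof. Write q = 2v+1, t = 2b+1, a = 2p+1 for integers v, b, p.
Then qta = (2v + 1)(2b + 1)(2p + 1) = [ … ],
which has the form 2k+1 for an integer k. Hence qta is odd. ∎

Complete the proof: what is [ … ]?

(2v + 1)(2b + 1)(2p + 1) = 8bpv + 4bp + 4bv + 2b + 4pv + 2p + 2v + 1
= 2(4bpv + 2bp + 2bv + b + 2pv + p + v) + 1.
Since 4bpv + 2bp + 2bv + b + 2pv + p + v is an integer, the product is of the form 2k+1 for an integer k.

2(4bpv + 2bp + 2bv + b + 2pv + p + v) + 1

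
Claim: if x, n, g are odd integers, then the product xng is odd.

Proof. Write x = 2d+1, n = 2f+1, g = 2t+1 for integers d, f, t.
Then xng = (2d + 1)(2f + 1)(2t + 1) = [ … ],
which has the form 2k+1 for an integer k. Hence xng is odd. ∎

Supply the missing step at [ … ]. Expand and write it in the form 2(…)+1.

2(4dft + 2df + 2dt + d + 2ft + f + t) + 1

(2d + 1)(2f + 1)(2t + 1) = 8dft + 4df + 4dt + 2d + 4ft + 2f + 2t + 1
= 2(4dft + 2df + 2dt + d + 2ft + f + t) + 1.
Since 4dft + 2df + 2dt + d + 2ft + f + t is an integer, the product is of the form 2k+1 for an integer k.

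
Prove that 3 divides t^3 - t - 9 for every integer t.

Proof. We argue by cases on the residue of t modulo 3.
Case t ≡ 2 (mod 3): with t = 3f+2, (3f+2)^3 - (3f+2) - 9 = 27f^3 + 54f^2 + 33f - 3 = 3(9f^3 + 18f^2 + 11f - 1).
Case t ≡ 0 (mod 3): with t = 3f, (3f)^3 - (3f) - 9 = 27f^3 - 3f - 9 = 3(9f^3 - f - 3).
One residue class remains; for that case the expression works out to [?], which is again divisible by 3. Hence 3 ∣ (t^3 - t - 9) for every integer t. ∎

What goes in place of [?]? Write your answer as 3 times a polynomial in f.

The residues treated are {2, 0}, so the missing case is t ≡ 1 (mod 3); write t = 3f+1.
Then (3f+1)^3 - (3f+1) - 9 = 27f^3 + 27f^2 + 6f - 9 = 3(9f^3 + 9f^2 + 2f - 3).

3(9f^3 + 9f^2 + 2f - 3)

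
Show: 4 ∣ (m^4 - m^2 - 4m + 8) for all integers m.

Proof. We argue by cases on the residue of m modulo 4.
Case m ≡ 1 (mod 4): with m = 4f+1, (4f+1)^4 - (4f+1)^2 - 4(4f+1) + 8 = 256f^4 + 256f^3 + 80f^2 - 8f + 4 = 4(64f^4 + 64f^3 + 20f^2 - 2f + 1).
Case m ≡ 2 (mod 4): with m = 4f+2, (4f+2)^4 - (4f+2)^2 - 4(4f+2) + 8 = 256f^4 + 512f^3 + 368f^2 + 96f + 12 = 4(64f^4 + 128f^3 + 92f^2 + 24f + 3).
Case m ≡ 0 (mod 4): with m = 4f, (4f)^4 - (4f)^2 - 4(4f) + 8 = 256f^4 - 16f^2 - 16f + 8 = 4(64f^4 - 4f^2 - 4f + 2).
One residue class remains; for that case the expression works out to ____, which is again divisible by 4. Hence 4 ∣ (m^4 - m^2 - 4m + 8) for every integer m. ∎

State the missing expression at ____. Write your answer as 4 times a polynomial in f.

Only m ≡ 3 (mod 4) is unaccounted for. Put m = 4f+3:
(4f+3)^4 - (4f+3)^2 - 4(4f+3) + 8 expands to 256f^4 + 768f^3 + 848f^2 + 392f + 68,
and factoring out 4 leaves 4(64f^4 + 192f^3 + 212f^2 + 98f + 17).

4(64f^4 + 192f^3 + 212f^2 + 98f + 17)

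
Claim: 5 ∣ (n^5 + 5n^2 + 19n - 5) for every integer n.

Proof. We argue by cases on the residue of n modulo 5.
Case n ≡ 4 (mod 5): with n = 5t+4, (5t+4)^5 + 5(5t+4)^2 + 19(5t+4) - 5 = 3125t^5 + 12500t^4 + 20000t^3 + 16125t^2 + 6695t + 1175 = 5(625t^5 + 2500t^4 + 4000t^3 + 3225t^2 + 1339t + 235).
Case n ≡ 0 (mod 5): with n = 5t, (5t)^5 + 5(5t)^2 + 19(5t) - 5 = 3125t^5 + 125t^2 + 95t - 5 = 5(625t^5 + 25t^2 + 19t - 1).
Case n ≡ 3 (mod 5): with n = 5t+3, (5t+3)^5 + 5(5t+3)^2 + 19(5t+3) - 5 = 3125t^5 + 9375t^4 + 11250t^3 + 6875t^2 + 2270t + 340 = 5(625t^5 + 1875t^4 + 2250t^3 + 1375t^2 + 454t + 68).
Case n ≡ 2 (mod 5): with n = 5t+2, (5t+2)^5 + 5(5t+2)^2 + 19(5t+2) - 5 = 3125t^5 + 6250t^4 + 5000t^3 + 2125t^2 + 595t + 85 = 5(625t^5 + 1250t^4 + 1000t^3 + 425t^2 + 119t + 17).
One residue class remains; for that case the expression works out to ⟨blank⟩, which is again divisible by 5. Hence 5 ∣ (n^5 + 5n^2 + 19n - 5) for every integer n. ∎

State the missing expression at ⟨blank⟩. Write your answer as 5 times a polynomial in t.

The residues treated are {4, 0, 3, 2}, so the missing case is n ≡ 1 (mod 5); write n = 5t+1.
Then (5t+1)^5 + 5(5t+1)^2 + 19(5t+1) - 5 = 3125t^5 + 3125t^4 + 1250t^3 + 375t^2 + 170t + 20 = 5(625t^5 + 625t^4 + 250t^3 + 75t^2 + 34t + 4).

5(625t^5 + 625t^4 + 250t^3 + 75t^2 + 34t + 4)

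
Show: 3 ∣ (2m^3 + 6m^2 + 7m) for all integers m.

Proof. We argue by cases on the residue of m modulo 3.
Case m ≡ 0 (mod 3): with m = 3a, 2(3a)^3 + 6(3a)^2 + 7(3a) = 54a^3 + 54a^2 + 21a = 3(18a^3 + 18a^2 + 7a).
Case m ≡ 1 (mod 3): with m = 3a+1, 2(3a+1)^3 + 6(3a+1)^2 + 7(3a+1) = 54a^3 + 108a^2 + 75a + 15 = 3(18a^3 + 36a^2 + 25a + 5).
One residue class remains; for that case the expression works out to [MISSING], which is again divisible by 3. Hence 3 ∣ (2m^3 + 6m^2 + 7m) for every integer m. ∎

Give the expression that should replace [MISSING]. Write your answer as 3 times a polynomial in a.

3(18a^3 + 54a^2 + 55a + 18)

Only m ≡ 2 (mod 3) is unaccounted for. Put m = 3a+2:
2(3a+2)^3 + 6(3a+2)^2 + 7(3a+2) expands to 54a^3 + 162a^2 + 165a + 54,
and factoring out 3 leaves 3(18a^3 + 54a^2 + 55a + 18).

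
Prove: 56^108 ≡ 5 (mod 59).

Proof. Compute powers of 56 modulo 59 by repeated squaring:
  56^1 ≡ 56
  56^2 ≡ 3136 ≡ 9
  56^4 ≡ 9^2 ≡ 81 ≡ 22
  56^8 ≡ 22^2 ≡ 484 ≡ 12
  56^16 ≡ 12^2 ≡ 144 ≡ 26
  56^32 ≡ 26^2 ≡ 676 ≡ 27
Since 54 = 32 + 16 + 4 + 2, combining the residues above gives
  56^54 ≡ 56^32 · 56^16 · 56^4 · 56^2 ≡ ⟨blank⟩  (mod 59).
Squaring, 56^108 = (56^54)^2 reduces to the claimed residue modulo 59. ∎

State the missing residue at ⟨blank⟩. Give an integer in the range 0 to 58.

51

56^32 · 56^16 · 56^4 · 56^2 ≡ 27 · 26 · 22 · 9 = 138996.
138996 mod 59 = 51, so 56^54 ≡ 51 (mod 59).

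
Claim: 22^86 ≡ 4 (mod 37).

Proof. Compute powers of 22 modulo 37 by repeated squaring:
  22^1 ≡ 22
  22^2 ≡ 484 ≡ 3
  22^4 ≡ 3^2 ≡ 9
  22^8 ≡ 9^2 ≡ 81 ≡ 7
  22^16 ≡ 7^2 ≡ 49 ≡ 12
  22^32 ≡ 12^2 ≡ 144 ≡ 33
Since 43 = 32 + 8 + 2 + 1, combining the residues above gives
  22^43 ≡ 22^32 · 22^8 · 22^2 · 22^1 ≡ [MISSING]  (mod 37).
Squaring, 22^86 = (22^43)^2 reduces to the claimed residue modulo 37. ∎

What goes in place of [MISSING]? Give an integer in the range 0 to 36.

2

Multiply the listed residues: 33 · 7 · 3 · 22 = 231 → 693 → 15246.
Reducing modulo 37: 15246 = 412·37 + 2, so 22^43 ≡ 2.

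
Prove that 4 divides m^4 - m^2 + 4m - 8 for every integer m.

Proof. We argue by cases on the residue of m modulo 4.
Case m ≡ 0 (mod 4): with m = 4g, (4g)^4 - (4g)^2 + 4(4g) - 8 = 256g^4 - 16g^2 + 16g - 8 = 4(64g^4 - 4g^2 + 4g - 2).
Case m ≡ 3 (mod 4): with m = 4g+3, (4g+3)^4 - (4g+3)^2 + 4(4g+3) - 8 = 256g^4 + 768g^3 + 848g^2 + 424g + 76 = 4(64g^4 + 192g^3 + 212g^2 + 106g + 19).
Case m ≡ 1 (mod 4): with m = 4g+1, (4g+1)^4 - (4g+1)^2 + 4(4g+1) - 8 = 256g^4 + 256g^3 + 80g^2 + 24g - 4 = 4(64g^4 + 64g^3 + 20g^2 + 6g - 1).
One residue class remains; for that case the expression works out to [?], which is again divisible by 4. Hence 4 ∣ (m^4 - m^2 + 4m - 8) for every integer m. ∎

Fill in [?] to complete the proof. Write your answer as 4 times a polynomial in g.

4(64g^4 + 128g^3 + 92g^2 + 32g + 3)

The residues treated are {0, 3, 1}, so the missing case is m ≡ 2 (mod 4); write m = 4g+2.
Then (4g+2)^4 - (4g+2)^2 + 4(4g+2) - 8 = 256g^4 + 512g^3 + 368g^2 + 128g + 12 = 4(64g^4 + 128g^3 + 92g^2 + 32g + 3).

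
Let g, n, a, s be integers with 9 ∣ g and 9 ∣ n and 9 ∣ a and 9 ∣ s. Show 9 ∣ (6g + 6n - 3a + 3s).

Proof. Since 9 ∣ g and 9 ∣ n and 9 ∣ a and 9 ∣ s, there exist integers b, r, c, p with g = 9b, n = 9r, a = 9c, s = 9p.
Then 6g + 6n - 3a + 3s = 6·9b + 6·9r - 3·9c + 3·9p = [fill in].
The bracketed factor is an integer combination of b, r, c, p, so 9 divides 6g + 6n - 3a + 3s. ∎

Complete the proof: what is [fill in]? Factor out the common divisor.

Each term has a factor of 9: 6·9b + 6·9r - 3·9c + 3·9p = 9·(6b - 3c + 3p + 6r).
Since 6b - 3c + 3p + 6r is an integer, 9 ∣ (6g + 6n - 3a + 3s).

9(6b - 3c + 3p + 6r)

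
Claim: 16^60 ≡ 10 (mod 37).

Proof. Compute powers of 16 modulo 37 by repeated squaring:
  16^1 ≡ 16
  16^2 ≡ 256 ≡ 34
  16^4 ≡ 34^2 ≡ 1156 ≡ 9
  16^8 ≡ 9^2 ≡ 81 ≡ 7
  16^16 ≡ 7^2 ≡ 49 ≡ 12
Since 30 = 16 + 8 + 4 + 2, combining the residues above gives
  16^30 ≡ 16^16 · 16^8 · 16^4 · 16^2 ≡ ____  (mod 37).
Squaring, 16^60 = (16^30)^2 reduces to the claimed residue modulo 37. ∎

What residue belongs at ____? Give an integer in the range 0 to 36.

Multiply the listed residues: 12 · 7 · 9 · 34 = 84 → 756 → 25704.
Reducing modulo 37: 25704 = 694·37 + 26, so 16^30 ≡ 26.

26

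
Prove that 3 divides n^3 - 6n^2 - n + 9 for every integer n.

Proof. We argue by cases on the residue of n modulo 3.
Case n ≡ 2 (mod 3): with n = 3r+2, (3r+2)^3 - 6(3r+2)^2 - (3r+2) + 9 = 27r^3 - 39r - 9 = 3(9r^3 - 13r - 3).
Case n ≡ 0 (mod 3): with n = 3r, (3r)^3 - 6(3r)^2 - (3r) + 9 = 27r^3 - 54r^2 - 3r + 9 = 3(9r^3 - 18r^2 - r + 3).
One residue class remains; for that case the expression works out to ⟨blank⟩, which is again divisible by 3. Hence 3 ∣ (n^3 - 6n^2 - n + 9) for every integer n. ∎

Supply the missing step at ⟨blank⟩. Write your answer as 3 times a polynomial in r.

3(9r^3 - 9r^2 - 10r + 1)

The residues treated are {2, 0}, so the missing case is n ≡ 1 (mod 3); write n = 3r+1.
Then (3r+1)^3 - 6(3r+1)^2 - (3r+1) + 9 = 27r^3 - 27r^2 - 30r + 3 = 3(9r^3 - 9r^2 - 10r + 1).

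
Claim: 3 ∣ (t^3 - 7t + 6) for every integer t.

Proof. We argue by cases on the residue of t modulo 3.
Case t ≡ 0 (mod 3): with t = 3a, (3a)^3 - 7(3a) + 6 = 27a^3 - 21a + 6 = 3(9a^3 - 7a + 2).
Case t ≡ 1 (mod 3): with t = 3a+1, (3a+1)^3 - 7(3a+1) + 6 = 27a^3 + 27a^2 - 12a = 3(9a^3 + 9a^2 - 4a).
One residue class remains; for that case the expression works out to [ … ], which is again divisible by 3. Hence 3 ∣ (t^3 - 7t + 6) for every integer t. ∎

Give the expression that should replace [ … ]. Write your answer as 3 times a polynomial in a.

Only t ≡ 2 (mod 3) is unaccounted for. Put t = 3a+2:
(3a+2)^3 - 7(3a+2) + 6 expands to 27a^3 + 54a^2 + 15a,
and factoring out 3 leaves 3(9a^3 + 18a^2 + 5a).

3(9a^3 + 18a^2 + 5a)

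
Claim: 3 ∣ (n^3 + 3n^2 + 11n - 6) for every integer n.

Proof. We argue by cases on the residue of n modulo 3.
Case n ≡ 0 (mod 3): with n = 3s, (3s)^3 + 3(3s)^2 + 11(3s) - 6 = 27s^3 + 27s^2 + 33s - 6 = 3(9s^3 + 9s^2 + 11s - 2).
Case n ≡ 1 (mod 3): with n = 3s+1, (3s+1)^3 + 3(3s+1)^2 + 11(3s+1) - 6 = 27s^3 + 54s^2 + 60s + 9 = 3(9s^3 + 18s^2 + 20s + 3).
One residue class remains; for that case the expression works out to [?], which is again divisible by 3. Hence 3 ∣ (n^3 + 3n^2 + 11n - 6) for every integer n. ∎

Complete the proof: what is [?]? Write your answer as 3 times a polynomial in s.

The residues treated are {0, 1}, so the missing case is n ≡ 2 (mod 3); write n = 3s+2.
Then (3s+2)^3 + 3(3s+2)^2 + 11(3s+2) - 6 = 27s^3 + 81s^2 + 105s + 36 = 3(9s^3 + 27s^2 + 35s + 12).

3(9s^3 + 27s^2 + 35s + 12)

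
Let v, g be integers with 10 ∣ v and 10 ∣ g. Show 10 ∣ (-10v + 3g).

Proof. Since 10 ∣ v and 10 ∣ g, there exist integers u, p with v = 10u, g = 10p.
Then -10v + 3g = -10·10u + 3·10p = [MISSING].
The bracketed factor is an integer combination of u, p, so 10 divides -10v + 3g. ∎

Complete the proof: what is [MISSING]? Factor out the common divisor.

Pull the common 10 out of every term: -10·10u + 3·10p = 10(3p - 10u).
3p - 10u is an integer, which exhibits the divisibility.

10(3p - 10u)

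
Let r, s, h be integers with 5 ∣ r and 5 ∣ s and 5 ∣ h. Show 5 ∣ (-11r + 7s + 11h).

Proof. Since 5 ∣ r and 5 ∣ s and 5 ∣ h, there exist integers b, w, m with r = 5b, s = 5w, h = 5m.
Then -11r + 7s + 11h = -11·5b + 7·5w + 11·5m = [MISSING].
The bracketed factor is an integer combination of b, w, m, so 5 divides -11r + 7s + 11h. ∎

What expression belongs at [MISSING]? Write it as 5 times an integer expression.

Each term has a factor of 5: -11·5b + 7·5w + 11·5m = 5·(-11b + 11m + 7w).
Since -11b + 11m + 7w is an integer, 5 ∣ (-11r + 7s + 11h).

5(-11b + 11m + 7w)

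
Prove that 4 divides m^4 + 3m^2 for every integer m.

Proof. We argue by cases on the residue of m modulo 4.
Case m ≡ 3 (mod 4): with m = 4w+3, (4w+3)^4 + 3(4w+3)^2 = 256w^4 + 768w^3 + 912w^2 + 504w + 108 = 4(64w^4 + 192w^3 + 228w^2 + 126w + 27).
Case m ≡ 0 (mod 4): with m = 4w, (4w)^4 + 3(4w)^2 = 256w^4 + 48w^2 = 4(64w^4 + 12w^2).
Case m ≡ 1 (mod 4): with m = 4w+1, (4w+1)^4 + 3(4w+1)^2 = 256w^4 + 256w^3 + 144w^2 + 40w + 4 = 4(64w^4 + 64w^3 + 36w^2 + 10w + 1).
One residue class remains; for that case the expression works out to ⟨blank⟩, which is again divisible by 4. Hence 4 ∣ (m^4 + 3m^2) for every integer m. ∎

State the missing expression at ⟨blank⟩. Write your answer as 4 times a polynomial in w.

The residues treated are {3, 0, 1}, so the missing case is m ≡ 2 (mod 4); write m = 4w+2.
Then (4w+2)^4 + 3(4w+2)^2 = 256w^4 + 512w^3 + 432w^2 + 176w + 28 = 4(64w^4 + 128w^3 + 108w^2 + 44w + 7).

4(64w^4 + 128w^3 + 108w^2 + 44w + 7)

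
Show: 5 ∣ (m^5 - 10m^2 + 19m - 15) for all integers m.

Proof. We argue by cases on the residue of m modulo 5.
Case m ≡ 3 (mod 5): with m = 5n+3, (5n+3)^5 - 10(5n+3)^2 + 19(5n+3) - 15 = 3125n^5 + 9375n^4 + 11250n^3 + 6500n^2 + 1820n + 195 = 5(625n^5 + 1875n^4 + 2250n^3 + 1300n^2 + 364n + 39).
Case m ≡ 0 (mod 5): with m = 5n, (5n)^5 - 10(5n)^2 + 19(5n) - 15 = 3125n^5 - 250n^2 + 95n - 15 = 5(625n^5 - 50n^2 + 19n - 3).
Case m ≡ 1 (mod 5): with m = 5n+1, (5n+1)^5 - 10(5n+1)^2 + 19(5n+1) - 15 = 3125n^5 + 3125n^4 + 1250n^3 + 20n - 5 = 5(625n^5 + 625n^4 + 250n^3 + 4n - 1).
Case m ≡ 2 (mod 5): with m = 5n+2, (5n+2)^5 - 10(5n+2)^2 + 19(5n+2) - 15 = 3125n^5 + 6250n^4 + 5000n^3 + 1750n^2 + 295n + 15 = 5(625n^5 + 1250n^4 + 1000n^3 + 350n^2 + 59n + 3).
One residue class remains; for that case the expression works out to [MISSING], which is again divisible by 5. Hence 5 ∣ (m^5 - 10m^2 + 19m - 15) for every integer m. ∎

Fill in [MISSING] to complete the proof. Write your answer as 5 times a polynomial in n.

5(625n^5 + 2500n^4 + 4000n^3 + 3150n^2 + 1219n + 185)

Only m ≡ 4 (mod 5) is unaccounted for. Put m = 5n+4:
(5n+4)^5 - 10(5n+4)^2 + 19(5n+4) - 15 expands to 3125n^5 + 12500n^4 + 20000n^3 + 15750n^2 + 6095n + 925,
and factoring out 5 leaves 5(625n^5 + 2500n^4 + 4000n^3 + 3150n^2 + 1219n + 185).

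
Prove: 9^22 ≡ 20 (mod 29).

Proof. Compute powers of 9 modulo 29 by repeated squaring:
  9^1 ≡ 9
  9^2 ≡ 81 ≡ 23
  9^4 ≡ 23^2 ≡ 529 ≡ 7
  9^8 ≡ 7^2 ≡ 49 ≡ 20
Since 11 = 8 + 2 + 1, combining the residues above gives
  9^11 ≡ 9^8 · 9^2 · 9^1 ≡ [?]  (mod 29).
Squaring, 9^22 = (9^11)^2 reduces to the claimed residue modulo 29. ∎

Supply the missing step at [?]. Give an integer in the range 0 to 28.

22

Multiply the listed residues: 20 · 23 · 9 = 460 → 4140.
Reducing modulo 29: 4140 = 142·29 + 22, so 9^11 ≡ 22.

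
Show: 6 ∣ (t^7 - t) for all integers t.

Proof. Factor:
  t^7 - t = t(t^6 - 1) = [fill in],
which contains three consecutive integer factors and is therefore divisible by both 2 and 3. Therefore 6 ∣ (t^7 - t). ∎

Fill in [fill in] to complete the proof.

t^6 - 1 = (t^2 - 1)(t^4 + t^2 + 1), and t^2 - 1 = (t-1)(t+1).
So t(t^6 - 1) = (t - 1)t(t + 1)(t^4 + t^2 + 1).

(t - 1)t(t + 1)(t^4 + t^2 + 1)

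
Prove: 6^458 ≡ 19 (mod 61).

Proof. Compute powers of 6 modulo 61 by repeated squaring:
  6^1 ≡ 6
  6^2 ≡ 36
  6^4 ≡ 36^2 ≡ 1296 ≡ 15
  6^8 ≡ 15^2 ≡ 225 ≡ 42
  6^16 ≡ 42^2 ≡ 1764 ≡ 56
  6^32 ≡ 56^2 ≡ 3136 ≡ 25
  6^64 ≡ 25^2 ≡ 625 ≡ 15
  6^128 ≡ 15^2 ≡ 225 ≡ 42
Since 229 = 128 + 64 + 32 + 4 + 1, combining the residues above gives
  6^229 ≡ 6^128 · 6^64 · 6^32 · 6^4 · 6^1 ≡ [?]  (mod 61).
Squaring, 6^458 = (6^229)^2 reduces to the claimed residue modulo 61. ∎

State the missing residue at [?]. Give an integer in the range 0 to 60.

43

Multiply the listed residues: 42 · 15 · 25 · 15 · 6 = 630 → 15750 → 236250 → 1417500.
Reducing modulo 61: 1417500 = 23237·61 + 43, so 6^229 ≡ 43.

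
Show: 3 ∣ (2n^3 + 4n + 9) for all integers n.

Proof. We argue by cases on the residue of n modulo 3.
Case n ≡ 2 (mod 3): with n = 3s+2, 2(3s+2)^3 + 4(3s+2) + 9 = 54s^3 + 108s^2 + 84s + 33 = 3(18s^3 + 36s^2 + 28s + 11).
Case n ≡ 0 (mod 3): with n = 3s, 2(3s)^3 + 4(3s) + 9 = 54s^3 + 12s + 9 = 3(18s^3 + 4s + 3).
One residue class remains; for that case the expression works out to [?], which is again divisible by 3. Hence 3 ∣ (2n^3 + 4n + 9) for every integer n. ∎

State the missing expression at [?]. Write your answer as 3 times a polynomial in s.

3(18s^3 + 18s^2 + 10s + 5)

Only n ≡ 1 (mod 3) is unaccounted for. Put n = 3s+1:
2(3s+1)^3 + 4(3s+1) + 9 expands to 54s^3 + 54s^2 + 30s + 15,
and factoring out 3 leaves 3(18s^3 + 18s^2 + 10s + 5).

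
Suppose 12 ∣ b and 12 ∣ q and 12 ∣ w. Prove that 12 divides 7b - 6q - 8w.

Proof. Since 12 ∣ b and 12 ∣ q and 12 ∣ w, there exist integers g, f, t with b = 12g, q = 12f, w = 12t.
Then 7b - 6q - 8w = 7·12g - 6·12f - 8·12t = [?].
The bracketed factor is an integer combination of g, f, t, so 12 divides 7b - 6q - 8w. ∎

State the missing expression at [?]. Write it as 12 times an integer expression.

12(-6f + 7g - 8t)

Each term has a factor of 12: 7·12g - 6·12f - 8·12t = 12·(-6f + 7g - 8t).
Since -6f + 7g - 8t is an integer, 12 ∣ (7b - 6q - 8w).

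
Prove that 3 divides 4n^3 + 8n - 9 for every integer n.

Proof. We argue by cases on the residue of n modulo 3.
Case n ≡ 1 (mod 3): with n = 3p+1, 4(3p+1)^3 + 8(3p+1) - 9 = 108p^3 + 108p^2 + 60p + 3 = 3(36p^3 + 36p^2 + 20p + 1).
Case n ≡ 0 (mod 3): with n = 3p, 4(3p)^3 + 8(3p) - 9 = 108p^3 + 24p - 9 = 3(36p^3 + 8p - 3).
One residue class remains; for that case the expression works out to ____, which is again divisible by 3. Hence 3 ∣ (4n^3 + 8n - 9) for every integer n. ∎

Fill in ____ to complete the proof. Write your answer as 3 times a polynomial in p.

Only n ≡ 2 (mod 3) is unaccounted for. Put n = 3p+2:
4(3p+2)^3 + 8(3p+2) - 9 expands to 108p^3 + 216p^2 + 168p + 39,
and factoring out 3 leaves 3(36p^3 + 72p^2 + 56p + 13).

3(36p^3 + 72p^2 + 56p + 13)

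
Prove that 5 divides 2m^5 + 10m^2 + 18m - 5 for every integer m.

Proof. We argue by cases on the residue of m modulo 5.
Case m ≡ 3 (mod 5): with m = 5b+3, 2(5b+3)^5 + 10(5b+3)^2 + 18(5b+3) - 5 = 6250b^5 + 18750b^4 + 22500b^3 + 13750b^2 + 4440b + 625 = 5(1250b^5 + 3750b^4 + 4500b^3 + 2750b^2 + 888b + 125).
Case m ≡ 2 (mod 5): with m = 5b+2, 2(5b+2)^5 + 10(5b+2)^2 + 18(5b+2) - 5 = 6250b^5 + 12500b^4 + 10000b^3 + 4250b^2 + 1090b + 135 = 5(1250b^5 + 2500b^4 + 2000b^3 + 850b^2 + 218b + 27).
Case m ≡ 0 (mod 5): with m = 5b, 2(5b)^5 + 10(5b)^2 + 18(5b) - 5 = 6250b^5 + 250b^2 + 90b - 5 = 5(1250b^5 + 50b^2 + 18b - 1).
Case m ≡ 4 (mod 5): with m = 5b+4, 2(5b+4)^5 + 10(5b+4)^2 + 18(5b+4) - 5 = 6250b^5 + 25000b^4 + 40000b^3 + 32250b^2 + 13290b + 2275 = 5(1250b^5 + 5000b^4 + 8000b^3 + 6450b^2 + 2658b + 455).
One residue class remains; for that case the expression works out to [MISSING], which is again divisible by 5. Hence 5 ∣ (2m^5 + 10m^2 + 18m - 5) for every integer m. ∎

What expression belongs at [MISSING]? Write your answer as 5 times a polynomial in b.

The residues treated are {3, 2, 0, 4}, so the missing case is m ≡ 1 (mod 5); write m = 5b+1.
Then 2(5b+1)^5 + 10(5b+1)^2 + 18(5b+1) - 5 = 6250b^5 + 6250b^4 + 2500b^3 + 750b^2 + 240b + 25 = 5(1250b^5 + 1250b^4 + 500b^3 + 150b^2 + 48b + 5).

5(1250b^5 + 1250b^4 + 500b^3 + 150b^2 + 48b + 5)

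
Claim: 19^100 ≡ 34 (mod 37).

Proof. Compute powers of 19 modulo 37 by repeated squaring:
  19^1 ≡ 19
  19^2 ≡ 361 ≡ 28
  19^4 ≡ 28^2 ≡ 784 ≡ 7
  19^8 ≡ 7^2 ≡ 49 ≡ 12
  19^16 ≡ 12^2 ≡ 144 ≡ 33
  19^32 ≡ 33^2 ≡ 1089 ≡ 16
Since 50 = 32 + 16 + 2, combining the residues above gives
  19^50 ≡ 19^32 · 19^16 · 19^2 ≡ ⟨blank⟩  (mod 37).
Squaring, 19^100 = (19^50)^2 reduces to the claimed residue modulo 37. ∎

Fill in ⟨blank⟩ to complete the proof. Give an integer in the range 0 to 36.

21

Multiply the listed residues: 16 · 33 · 28 = 528 → 14784.
Reducing modulo 37: 14784 = 399·37 + 21, so 19^50 ≡ 21.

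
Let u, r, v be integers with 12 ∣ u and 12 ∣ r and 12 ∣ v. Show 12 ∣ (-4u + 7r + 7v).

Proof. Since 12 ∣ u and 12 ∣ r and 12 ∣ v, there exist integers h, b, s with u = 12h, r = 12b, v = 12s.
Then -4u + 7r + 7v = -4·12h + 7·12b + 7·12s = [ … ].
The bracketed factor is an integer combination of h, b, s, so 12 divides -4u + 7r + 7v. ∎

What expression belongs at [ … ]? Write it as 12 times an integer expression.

Each term has a factor of 12: -4·12h + 7·12b + 7·12s = 12·(7b - 4h + 7s).
Since 7b - 4h + 7s is an integer, 12 ∣ (-4u + 7r + 7v).

12(7b - 4h + 7s)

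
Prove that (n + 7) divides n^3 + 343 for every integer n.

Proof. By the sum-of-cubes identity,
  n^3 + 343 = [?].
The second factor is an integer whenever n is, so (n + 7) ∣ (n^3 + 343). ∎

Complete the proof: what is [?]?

(n + 7)(n^2 - 7n + 49)

Polynomial division of n^3 + 343 by n + 7 leaves remainder 0 and quotient n^2 - 7n + 49.
Hence n^3 + 343 = (n + 7)(n^2 - 7n + 49).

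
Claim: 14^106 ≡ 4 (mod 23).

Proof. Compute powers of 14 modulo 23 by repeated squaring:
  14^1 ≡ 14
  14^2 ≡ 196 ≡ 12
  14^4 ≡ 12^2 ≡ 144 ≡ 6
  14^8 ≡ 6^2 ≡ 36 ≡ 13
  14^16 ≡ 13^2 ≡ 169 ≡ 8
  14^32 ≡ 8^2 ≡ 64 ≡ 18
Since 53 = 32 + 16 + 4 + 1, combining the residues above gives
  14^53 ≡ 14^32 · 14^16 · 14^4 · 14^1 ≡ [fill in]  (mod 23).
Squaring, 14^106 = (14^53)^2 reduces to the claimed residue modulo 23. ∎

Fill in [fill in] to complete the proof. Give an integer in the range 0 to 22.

14^32 · 14^16 · 14^4 · 14^1 ≡ 18 · 8 · 6 · 14 = 12096.
12096 mod 23 = 21, so 14^53 ≡ 21 (mod 23).

21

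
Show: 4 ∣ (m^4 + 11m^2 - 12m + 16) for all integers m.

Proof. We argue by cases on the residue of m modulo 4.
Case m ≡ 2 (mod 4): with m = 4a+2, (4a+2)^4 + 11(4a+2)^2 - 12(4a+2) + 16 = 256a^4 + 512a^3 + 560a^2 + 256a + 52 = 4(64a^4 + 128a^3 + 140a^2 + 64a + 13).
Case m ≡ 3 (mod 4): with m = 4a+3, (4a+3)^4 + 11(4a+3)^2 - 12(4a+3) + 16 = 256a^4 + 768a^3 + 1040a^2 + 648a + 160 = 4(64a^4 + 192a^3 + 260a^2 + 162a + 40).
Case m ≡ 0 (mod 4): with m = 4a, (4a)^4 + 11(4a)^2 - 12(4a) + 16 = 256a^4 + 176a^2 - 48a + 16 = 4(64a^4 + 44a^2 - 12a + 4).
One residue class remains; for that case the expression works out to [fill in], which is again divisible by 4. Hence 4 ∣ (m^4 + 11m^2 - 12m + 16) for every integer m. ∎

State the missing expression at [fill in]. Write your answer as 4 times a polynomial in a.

4(64a^4 + 64a^3 + 68a^2 + 14a + 4)

Only m ≡ 1 (mod 4) is unaccounted for. Put m = 4a+1:
(4a+1)^4 + 11(4a+1)^2 - 12(4a+1) + 16 expands to 256a^4 + 256a^3 + 272a^2 + 56a + 16,
and factoring out 4 leaves 4(64a^4 + 64a^3 + 68a^2 + 14a + 4).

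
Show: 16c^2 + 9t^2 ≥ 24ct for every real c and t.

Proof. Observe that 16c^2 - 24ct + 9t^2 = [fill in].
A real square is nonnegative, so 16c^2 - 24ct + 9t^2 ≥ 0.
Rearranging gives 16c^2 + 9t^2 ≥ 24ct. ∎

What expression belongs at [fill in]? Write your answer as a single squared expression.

(4c - 3t)^2

16c^2 - 24ct + 9t^2 is a perfect-square trinomial: the outer terms are (4c)^2 and (3t)^2, and the cross term is -2·4c·3t.
So 16c^2 - 24ct + 9t^2 = (4c - 3t)^2 ≥ 0.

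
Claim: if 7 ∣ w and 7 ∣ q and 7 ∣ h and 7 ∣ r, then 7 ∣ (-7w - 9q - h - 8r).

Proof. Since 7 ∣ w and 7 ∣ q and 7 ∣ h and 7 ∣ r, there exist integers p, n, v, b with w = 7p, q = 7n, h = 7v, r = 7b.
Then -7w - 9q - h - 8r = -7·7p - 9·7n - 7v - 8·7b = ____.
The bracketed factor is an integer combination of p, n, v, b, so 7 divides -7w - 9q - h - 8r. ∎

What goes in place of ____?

7(-8b - 9n - 7p - v)

Pull the common 7 out of every term: -7·7p - 9·7n - 7v - 8·7b = 7(-8b - 9n - 7p - v).
-8b - 9n - 7p - v is an integer, which exhibits the divisibility.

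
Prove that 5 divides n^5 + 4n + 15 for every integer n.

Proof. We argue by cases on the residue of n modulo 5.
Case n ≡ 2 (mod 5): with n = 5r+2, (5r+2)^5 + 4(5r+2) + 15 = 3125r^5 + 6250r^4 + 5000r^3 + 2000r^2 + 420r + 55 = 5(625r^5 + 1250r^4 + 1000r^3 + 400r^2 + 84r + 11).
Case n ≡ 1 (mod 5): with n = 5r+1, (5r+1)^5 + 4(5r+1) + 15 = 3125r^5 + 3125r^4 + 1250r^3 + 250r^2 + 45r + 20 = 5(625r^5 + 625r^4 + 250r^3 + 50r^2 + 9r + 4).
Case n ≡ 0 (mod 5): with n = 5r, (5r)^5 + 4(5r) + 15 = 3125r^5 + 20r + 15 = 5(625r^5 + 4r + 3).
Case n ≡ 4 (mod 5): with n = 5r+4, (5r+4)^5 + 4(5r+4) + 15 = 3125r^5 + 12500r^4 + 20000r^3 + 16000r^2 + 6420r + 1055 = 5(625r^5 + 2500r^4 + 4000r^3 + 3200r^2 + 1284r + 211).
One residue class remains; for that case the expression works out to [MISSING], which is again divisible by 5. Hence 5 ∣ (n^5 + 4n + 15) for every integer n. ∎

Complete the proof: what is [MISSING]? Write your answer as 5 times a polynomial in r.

5(625r^5 + 1875r^4 + 2250r^3 + 1350r^2 + 409r + 54)

Only n ≡ 3 (mod 5) is unaccounted for. Put n = 5r+3:
(5r+3)^5 + 4(5r+3) + 15 expands to 3125r^5 + 9375r^4 + 11250r^3 + 6750r^2 + 2045r + 270,
and factoring out 5 leaves 5(625r^5 + 1875r^4 + 2250r^3 + 1350r^2 + 409r + 54).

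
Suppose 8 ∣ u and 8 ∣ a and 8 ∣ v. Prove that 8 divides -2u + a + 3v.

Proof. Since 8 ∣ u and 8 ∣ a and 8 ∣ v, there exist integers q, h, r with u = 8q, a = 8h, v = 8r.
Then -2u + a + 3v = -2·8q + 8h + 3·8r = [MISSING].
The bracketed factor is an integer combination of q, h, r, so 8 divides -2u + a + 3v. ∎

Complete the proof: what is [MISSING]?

Each term has a factor of 8: -2·8q + 8h + 3·8r = 8·(h - 2q + 3r).
Since h - 2q + 3r is an integer, 8 ∣ (-2u + a + 3v).

8(h - 2q + 3r)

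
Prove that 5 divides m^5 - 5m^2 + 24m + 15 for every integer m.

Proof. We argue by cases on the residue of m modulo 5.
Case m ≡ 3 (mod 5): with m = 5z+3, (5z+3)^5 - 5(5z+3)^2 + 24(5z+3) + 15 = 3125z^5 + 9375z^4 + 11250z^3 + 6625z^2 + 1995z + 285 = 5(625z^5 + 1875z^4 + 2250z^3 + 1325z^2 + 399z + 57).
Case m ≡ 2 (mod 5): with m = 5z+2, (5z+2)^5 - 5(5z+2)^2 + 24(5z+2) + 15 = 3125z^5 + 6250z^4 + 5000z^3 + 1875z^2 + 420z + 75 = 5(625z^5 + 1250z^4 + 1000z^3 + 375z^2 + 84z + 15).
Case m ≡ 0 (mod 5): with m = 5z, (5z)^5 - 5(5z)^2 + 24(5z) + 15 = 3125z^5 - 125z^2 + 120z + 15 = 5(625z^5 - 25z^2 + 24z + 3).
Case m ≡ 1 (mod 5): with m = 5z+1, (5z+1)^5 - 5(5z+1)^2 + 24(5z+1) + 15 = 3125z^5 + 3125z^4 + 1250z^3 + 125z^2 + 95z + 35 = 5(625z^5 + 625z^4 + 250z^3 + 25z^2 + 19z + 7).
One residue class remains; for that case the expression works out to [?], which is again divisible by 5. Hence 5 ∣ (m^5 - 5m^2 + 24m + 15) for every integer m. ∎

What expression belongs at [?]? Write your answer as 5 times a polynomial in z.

5(625z^5 + 2500z^4 + 4000z^3 + 3175z^2 + 1264z + 211)

The residues treated are {3, 2, 0, 1}, so the missing case is m ≡ 4 (mod 5); write m = 5z+4.
Then (5z+4)^5 - 5(5z+4)^2 + 24(5z+4) + 15 = 3125z^5 + 12500z^4 + 20000z^3 + 15875z^2 + 6320z + 1055 = 5(625z^5 + 2500z^4 + 4000z^3 + 3175z^2 + 1264z + 211).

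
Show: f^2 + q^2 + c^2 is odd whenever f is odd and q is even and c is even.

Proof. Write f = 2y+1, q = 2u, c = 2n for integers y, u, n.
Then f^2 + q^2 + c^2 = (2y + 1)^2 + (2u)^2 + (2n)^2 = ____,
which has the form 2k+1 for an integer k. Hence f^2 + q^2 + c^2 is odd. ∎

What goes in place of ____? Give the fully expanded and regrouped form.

2(2n^2 + 2u^2 + 2y^2 + 2y) + 1

(2y + 1)^2 + (2u)^2 + (2n)^2 = 4n^2 + 4u^2 + 4y^2 + 4y + 1
= 2(2n^2 + 2u^2 + 2y^2 + 2y) + 1.
Since 2n^2 + 2u^2 + 2y^2 + 2y is an integer, the sum of squares is of the form 2k+1 for an integer k.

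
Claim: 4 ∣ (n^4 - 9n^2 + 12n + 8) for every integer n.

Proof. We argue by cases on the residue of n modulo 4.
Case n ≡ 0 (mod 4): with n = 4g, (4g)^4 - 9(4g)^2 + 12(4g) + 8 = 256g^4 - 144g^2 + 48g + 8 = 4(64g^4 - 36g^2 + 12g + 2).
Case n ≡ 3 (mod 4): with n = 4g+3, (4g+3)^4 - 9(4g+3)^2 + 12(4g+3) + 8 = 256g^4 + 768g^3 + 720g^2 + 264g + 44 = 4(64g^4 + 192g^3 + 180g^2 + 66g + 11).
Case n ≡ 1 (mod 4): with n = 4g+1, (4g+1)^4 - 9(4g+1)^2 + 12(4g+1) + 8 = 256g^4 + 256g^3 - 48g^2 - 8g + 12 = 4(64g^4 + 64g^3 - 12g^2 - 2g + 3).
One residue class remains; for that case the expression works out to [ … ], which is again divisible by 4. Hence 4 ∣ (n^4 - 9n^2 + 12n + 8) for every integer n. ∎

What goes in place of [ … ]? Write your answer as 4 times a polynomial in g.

4(64g^4 + 128g^3 + 60g^2 + 8g + 3)

The residues treated are {0, 3, 1}, so the missing case is n ≡ 2 (mod 4); write n = 4g+2.
Then (4g+2)^4 - 9(4g+2)^2 + 12(4g+2) + 8 = 256g^4 + 512g^3 + 240g^2 + 32g + 12 = 4(64g^4 + 128g^3 + 60g^2 + 8g + 3).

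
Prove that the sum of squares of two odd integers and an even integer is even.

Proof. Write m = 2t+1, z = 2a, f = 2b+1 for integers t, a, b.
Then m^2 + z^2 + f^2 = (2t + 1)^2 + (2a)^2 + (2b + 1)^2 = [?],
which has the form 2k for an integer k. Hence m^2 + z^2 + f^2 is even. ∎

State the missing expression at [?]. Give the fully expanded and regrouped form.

(2t + 1)^2 + (2a)^2 + (2b + 1)^2 = 4a^2 + 4b^2 + 4b + 4t^2 + 4t + 2
= 2(2a^2 + 2b^2 + 2b + 2t^2 + 2t + 1).
Since 2a^2 + 2b^2 + 2b + 2t^2 + 2t + 1 is an integer, the sum of squares is of the form 2k for an integer k.

2(2a^2 + 2b^2 + 2b + 2t^2 + 2t + 1)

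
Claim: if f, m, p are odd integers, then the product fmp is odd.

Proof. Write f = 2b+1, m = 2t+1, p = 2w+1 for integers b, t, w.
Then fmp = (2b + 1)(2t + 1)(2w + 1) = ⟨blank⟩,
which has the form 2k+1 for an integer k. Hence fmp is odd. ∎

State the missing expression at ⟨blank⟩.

Expanding: (2b + 1)(2t + 1)(2w + 1) = 8btw + 4bt + 4bw + 2b + 4tw + 2t + 2w + 1.
Every term except the constant is even, so this is 2(4btw + 2bt + 2bw + b + 2tw + t + w) + 1,
and 4btw + 2bt + 2bw + b + 2tw + t + w ∈ ℤ gives the required form.

2(4btw + 2bt + 2bw + b + 2tw + t + w) + 1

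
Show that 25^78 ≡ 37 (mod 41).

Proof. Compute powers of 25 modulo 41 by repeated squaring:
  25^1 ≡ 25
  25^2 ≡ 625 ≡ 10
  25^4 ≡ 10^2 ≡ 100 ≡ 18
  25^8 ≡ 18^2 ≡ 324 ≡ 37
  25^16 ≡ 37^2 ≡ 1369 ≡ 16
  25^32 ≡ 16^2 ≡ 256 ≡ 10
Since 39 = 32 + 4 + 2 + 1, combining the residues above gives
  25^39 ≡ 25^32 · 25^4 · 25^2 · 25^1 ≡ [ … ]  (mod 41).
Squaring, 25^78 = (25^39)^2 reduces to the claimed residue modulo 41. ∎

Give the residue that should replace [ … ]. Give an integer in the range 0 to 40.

23

Multiply the listed residues: 10 · 18 · 10 · 25 = 180 → 1800 → 45000.
Reducing modulo 41: 45000 = 1097·41 + 23, so 25^39 ≡ 23.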